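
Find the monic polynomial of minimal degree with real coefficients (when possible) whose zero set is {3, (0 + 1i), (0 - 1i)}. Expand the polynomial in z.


The polynomial is p(z) = ∏_{α ∈ S} (z − α), where S = {3, (0 + 1i), (0 - 1i)}.
Expanding the product yields: p(z) = z^3 -3·z^2 + z -3.
Note conjugate pairs combine to real quadratics: (z − (0+1i))(z − (0−1i)) = z² + 1.
The resulting polynomial has degree 3 and real coefficients as required.

p(z) = z^3 -3·z^2 + z -3.


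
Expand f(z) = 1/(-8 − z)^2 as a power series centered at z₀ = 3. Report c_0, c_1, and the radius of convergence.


Let w = z − z₀, so z = z₀ + w.
Then -8 − z = -8 − (z₀ + w) = (-8 − z₀) − w = -11 − w.
f(z) = 1/(-11 − w)^2 = (1/(-11)^2) · (1 − w/(-11))^{−2}.
By the binomial series (1−u)^{−2} = Σ_{n≥0} C(n+1, 1) u^n for |u|<1, with u = w/(-11):
  c_n = C(n+1, 1) / (-11)^(n+2).
  c_0 = 1/(-11)^2 = 1/121.
  c_1 = 2/(-11)^3 = -2/1331.
The series is valid for |w/d| < 1, i.e. |z − z₀| < |d|.
Radius of convergence: R = |-8 − z₀| = |-11| = 11 (distance from z₀ to the singularity z = -8).

c_0 = 1/121, c_1 = -2/1331; R = 11.


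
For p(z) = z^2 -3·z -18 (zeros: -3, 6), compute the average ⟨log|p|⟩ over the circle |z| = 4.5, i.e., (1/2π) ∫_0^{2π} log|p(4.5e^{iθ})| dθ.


Zeros: -3, 6; r = 4.5.
Inside |z| < r: -3. Outside (|z| ≥ r): 6.
p(0) = -18, so log|p(0)| = log(18) = 2.8904.
Apply Jensen: I(r) = log|p(0)| + Σ_k log(r/|z_k|), summed over zeros inside |z| < r.
  log(r/|z_k|) for z_k = -3: log(4.5/3) = 0.4055
  Outside zeros (6) contribute nothing to the Jensen sum.
Sum over inside zeros: 0.4055.
I(r) = log|p(0)| + (inside sum) = 2.8904 + 0.4055 = 3.2958.
Note: since some zeros are outside |z| ≤ r, the simplified n·log(r) form does NOT apply — only the inside zeros contribute.

I(r) ≈ 3.2958.


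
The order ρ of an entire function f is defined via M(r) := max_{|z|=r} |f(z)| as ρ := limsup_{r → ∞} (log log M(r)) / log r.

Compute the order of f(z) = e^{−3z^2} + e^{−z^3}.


Each summand is entire of order 2 and 3 respectively (as in the single-exponential case). The order of a sum is at most the max of the orders, so ρ ≤ 3. For the lower bound: on |z|=r choose arg z so that -1z^3 is real positive; then |e^{-1z^3}| = e^{1r^3} while |e^{-3z^2}| ≤ e^{3r^2} = o(e^{1r^3}). So |f| ≥ e^{1r^3}(1 − o(1)) and ρ ≥ 3. Hence ρ = max(2, 3) = 3.
Therefore ρ = 3.

Order ρ = 3.


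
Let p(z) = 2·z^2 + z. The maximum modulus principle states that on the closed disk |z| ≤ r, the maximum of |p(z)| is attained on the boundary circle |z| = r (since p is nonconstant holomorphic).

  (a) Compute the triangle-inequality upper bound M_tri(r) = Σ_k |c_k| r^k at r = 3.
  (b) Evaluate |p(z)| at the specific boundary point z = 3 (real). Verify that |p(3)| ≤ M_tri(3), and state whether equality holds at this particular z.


Coefficients: c_0 = 0, c_1 = 1, c_2 = 2. Radius r = 3.
Part (a). Triangle bound: M_tri(r) = Σ_k |c_k| r^k
  = |0|·3^0 + |1|·3^1 + |2|·3^2
  = 0 + 3 + 18 = 21.
This bounds M(r) := max_{|z|=r} |p(z)| from above; equality holds iff all terms c_k z^k can be made to align in phase at a single z on |z|=r.
Part (b). At z = 3 (real, on the circle |z| = r):
  p(3) = (0)·3^0 + (1)·3^1 + (2)·3^2 = 21.
  |p(3)| = 21.
Since all nonzero coefficients share the same sign, |p(3)| = 21 = M_tri(3); the triangle bound is attained at z = 3, so in fact M(r) = 21.

M_tri(3) = 21; |p(3)| = 21; equality at z=3: yes.


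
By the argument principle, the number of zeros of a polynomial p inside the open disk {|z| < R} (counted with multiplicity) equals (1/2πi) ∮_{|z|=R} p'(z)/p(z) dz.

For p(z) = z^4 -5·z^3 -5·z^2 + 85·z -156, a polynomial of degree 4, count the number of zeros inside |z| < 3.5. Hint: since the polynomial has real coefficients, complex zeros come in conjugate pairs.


The zeros of p are: 3, -4, (3 + 2i), (3 - 2i).
Their magnitudes are: 3, 4, 3.606, 3.606.
Zeros with |z| < R = 3.5: 3.
Count = 1.
By the argument principle, (1/2πi) ∮_{|z|=R} p'(z)/p(z) dz equals exactly this count.

Number of zeros inside |z| < 3.5: 1.


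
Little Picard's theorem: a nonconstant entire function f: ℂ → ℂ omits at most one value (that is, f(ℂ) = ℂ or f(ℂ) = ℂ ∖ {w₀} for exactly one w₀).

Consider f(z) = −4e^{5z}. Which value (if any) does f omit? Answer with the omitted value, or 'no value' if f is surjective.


Little Picard bounds the complement of f(ℂ) to at most one point.
e^{5z} is never zero on ℂ, so -4·e^{5z} takes every value in ℂ ∖ {0}. Adding 0 shifts the range to ℂ ∖ {0}. Thus f omits exactly the value 0.

Omitted value: 0.


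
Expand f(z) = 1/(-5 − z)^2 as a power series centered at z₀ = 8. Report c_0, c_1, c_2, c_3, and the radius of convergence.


Let w = z − z₀, so z = z₀ + w.
Then -5 − z = -5 − (z₀ + w) = (-5 − z₀) − w = -13 − w.
f(z) = 1/(-13 − w)^2 = (1/(-13)^2) · (1 − w/(-13))^{−2}.
By the binomial series (1−u)^{−2} = Σ_{n≥0} C(n+1, 1) u^n for |u|<1, with u = w/(-13):
  c_n = C(n+1, 1) / (-13)^(n+2).
  c_0 = 1/(-13)^2 = 1/169.
  c_1 = 2/(-13)^3 = -2/2197.
  c_2 = 3/(-13)^4 = 3/28561.
  c_3 = 4/(-13)^5 = -4/371293.
The series is valid for |w/d| < 1, i.e. |z − z₀| < |d|.
Radius of convergence: R = |-5 − z₀| = |-13| = 13 (distance from z₀ to the singularity z = -5).

c_0 = 1/169, c_1 = -2/2197, c_2 = 3/28561, c_3 = -4/371293; R = 13.


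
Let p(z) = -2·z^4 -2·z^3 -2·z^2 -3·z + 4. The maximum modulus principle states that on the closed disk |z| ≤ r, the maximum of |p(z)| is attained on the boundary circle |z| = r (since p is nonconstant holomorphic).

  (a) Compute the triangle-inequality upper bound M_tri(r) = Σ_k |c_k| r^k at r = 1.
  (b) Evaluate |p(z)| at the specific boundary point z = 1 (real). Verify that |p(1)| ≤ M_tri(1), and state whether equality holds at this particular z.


Coefficients: c_0 = 4, c_1 = -3, c_2 = -2, c_3 = -2, c_4 = -2. Radius r = 1.
Part (a). Triangle bound: M_tri(r) = Σ_k |c_k| r^k
  = |4|·1^0 + |-3|·1^1 + |-2|·1^2 + |-2|·1^3 + |-2|·1^4
  = 4 + 3 + 2 + 2 + 2 = 13.
This bounds M(r) := max_{|z|=r} |p(z)| from above; equality holds iff all terms c_k z^k can be made to align in phase at a single z on |z|=r.
Part (b). At z = 1 (real, on the circle |z| = r):
  p(1) = (4)·1^0 + (-3)·1^1 + (-2)·1^2 + (-2)·1^3 + (-2)·1^4 = -5.
  |p(1)| = 5.
Check: |p(1)| = 5 ≤ 13 = M_tri(1). ✓ Equality does not hold at z = 1 (the coefficients have mixed signs, so the terms do not all align in phase there).

M_tri(1) = 13; |p(1)| = 5; equality at z=1: no.


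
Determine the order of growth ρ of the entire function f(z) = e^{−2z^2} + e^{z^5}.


Each summand is entire of order 2 and 5 respectively (as in the single-exponential case). The order of a sum is at most the max of the orders, so ρ ≤ 5. For the lower bound: on |z|=r choose arg z so that 1z^5 is real positive; then |e^{1z^5}| = e^{1r^5} while |e^{-2z^2}| ≤ e^{2r^2} = o(e^{1r^5}). So |f| ≥ e^{1r^5}(1 − o(1)) and ρ ≥ 5. Hence ρ = max(2, 5) = 5.
Therefore ρ = 5.

Order ρ = 5.


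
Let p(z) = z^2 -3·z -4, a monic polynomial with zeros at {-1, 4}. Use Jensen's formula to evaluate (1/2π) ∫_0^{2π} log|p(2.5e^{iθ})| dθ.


Zeros: -1, 4; r = 2.5.
Inside |z| < r: -1. Outside (|z| ≥ r): 4.
p(0) = -4, so log|p(0)| = log(4) = 1.3863.
Apply Jensen: I(r) = log|p(0)| + Σ_k log(r/|z_k|), summed over zeros inside |z| < r.
  log(r/|z_k|) for z_k = -1: log(2.5/1) = 0.9163
  Outside zeros (4) contribute nothing to the Jensen sum.
Sum over inside zeros: 0.9163.
I(r) = log|p(0)| + (inside sum) = 1.3863 + 0.9163 = 2.3026.
Note: since some zeros are outside |z| ≤ r, the simplified n·log(r) form does NOT apply — only the inside zeros contribute.

I(r) ≈ 2.3026.


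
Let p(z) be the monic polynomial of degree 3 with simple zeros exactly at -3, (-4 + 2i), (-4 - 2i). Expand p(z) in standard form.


The polynomial is p(z) = ∏_{α ∈ S} (z − α), where S = {-3, (-4 + 2i), (-4 - 2i)}.
Expanding the product yields: p(z) = z^3 + 11·z^2 + 44·z + 60.
Note conjugate pairs combine to real quadratics: (z − (-4+2i))(z − (-4−2i)) = z² + 8z + 20.
The resulting polynomial has degree 3 and real coefficients as required.

p(z) = z^3 + 11·z^2 + 44·z + 60.


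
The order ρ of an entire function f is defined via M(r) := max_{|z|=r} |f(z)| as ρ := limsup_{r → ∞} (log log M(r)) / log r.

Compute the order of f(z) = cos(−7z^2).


Write cos(w) = (e^{iw} ± e^{−iw})/(2 or 2i), so |cos(w)| ≤ e^{|w|}. With w = −7z^2, |w| ≤ 7r^2 + 0 on |z|=r, giving M(r) ≤ e^{7r^2 + 0} and ρ ≤ 2. For the lower bound, choose z on |z|=r with -7z^2 purely imaginary of modulus 7r^2; then |cos(−7z^2)| grows like e^{7r^2}/2, so ρ ≥ 2. Hence ρ = 2.
Therefore ρ = 2.

Order ρ = 2.


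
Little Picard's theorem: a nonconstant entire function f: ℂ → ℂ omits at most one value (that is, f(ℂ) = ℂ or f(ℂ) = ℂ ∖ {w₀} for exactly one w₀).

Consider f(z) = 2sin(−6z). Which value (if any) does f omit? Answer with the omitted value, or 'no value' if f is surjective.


Little Picard bounds the complement of f(ℂ) to at most one point.
sin is entire and surjective onto ℂ: for every w ∈ ℂ, sin(ζ) = w has a solution ζ ∈ ℂ (e.g., via the complex inverse arcsin). With ζ = −6z this gives z = ζ/(-6). Then 2·sin(−6z) takes every value in 2·ℂ = ℂ, and adding 0 is a bijection of ℂ. So f is surjective and omits no value. (Note: only on the real line is sin bounded by [−1, 1].)

Omitted value: no value.


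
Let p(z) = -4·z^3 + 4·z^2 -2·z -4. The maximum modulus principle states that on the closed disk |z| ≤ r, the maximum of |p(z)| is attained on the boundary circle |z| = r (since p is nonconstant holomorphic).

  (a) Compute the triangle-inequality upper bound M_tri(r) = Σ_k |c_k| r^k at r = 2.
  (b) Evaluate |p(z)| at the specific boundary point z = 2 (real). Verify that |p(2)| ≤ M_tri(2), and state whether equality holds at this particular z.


Coefficients: c_0 = -4, c_1 = -2, c_2 = 4, c_3 = -4. Radius r = 2.
Part (a). Triangle bound: M_tri(r) = Σ_k |c_k| r^k
  = |-4|·2^0 + |-2|·2^1 + |4|·2^2 + |-4|·2^3
  = 4 + 4 + 16 + 32 = 56.
This bounds M(r) := max_{|z|=r} |p(z)| from above; equality holds iff all terms c_k z^k can be made to align in phase at a single z on |z|=r.
Part (b). At z = 2 (real, on the circle |z| = r):
  p(2) = (-4)·2^0 + (-2)·2^1 + (4)·2^2 + (-4)·2^3 = -24.
  |p(2)| = 24.
Check: |p(2)| = 24 ≤ 56 = M_tri(2). ✓ Equality does not hold at z = 2 (the coefficients have mixed signs, so the terms do not all align in phase there).

M_tri(2) = 56; |p(2)| = 24; equality at z=2: no.


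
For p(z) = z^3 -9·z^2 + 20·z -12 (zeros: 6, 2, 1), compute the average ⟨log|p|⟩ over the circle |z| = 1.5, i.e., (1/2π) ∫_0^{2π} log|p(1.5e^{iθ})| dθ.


Zeros: 1, 2, 6; r = 1.5.
Inside |z| < r: 1. Outside (|z| ≥ r): 2, 6.
p(0) = -12, so log|p(0)| = log(12) = 2.4849.
Apply Jensen: I(r) = log|p(0)| + Σ_k log(r/|z_k|), summed over zeros inside |z| < r.
  log(r/|z_k|) for z_k = 1: log(1.5/1) = 0.4055
  Outside zeros (2, 6) contribute nothing to the Jensen sum.
Sum over inside zeros: 0.4055.
I(r) = log|p(0)| + (inside sum) = 2.4849 + 0.4055 = 2.8904.
Note: since some zeros are outside |z| ≤ r, the simplified n·log(r) form does NOT apply — only the inside zeros contribute.

I(r) ≈ 2.8904.


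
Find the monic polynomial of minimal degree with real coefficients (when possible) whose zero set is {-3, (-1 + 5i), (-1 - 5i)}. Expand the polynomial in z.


The polynomial is p(z) = ∏_{α ∈ S} (z − α), where S = {-3, (-1 + 5i), (-1 - 5i)}.
Expanding the product yields: p(z) = z^3 + 5·z^2 + 32·z + 78.
Note conjugate pairs combine to real quadratics: (z − (-1+5i))(z − (-1−5i)) = z² + 2z + 26.
The resulting polynomial has degree 3 and real coefficients as required.

p(z) = z^3 + 5·z^2 + 32·z + 78.


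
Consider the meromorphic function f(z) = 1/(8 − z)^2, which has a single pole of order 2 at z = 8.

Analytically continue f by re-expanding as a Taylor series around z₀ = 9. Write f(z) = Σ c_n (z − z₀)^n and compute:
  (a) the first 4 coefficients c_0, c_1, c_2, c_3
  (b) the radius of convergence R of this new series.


Let w = z − z₀, so z = z₀ + w.
Then 8 − z = 8 − (z₀ + w) = (8 − z₀) − w = -1 − w.
f(z) = 1/(-1 − w)^2 = (1/(-1)^2) · (1 − w/(-1))^{−2}.
By the binomial series (1−u)^{−2} = Σ_{n≥0} C(n+1, 1) u^n for |u|<1, with u = w/(-1):
  c_n = C(n+1, 1) / (-1)^(n+2).
  c_0 = 1/(-1)^2 = 1.
  c_1 = 2/(-1)^3 = -2.
  c_2 = 3/(-1)^4 = 3.
  c_3 = 4/(-1)^5 = -4.
The series is valid for |w/d| < 1, i.e. |z − z₀| < |d|.
Radius of convergence: R = |8 − z₀| = |-1| = 1 (distance from z₀ to the singularity z = 8).

c_0 = 1, c_1 = -2, c_2 = 3, c_3 = -4; R = 1.


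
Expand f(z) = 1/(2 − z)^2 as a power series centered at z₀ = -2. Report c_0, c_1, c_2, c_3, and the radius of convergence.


Let w = z − z₀, so z = z₀ + w.
Then 2 − z = 2 − (z₀ + w) = (2 − z₀) − w = 4 − w.
f(z) = 1/(4 − w)^2 = (1/(4)^2) · (1 − w/(4))^{−2}.
By the binomial series (1−u)^{−2} = Σ_{n≥0} C(n+1, 1) u^n for |u|<1, with u = w/(4):
  c_n = C(n+1, 1) / (4)^(n+2).
  c_0 = 1/(4)^2 = 1/16.
  c_1 = 2/(4)^3 = 1/32.
  c_2 = 3/(4)^4 = 3/256.
  c_3 = 4/(4)^5 = 1/256.
The series is valid for |w/d| < 1, i.e. |z − z₀| < |d|.
Radius of convergence: R = |2 − z₀| = |4| = 4 (distance from z₀ to the singularity z = 2).

c_0 = 1/16, c_1 = 1/32, c_2 = 3/256, c_3 = 1/256; R = 4.


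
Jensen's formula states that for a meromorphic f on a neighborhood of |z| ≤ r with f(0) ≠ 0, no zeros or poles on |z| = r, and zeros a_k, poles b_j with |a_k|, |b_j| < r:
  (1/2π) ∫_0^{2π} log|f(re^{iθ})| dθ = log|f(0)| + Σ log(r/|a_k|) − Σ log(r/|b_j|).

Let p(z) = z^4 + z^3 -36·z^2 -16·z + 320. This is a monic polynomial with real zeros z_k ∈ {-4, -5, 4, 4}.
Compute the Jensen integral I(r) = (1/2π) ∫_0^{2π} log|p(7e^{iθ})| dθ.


Zeros: -5, -4, 4, 4; r = 7.
Inside |z| < r: -5, -4, 4, 4. Outside (|z| ≥ r): ∅.
p(0) = 320, so log|p(0)| = log(320) = 5.7683.
Apply Jensen: I(r) = log|p(0)| + Σ_k log(r/|z_k|), summed over zeros inside |z| < r.
  log(r/|z_k|) for z_k = -4: log(7/4) = 0.5596
  log(r/|z_k|) for z_k = -5: log(7/5) = 0.3365
  log(r/|z_k|) for z_k = 4: log(7/4) = 0.5596
  log(r/|z_k|) for z_k = 4: log(7/4) = 0.5596
Sum over inside zeros: 2.0153.
I(r) = log|p(0)| + (inside sum) = 5.7683 + 2.0153 = 7.7836.
Closed form (all zeros inside, monic): I(r) = n·log(r) = 4·log(7) = 7.7836. ✓

I(r) ≈ 7.7836.


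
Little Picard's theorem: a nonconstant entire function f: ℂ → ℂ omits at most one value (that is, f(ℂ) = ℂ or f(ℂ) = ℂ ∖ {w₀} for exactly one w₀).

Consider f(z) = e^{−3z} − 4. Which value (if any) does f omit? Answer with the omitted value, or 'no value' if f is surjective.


Little Picard bounds the complement of f(ℂ) to at most one point.
e^{−3z} is never zero on ℂ, so 1·e^{−3z} takes every value in ℂ ∖ {0}. Adding -4 shifts the range to ℂ ∖ {-4}. Thus f omits exactly the value -4.

Omitted value: -4.


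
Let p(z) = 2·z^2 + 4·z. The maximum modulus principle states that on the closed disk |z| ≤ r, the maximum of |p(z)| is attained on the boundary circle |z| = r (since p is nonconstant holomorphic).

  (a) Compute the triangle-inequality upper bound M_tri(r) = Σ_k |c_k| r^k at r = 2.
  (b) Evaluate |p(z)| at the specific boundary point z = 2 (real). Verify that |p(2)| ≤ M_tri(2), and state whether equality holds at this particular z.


Coefficients: c_0 = 0, c_1 = 4, c_2 = 2. Radius r = 2.
Part (a). Triangle bound: M_tri(r) = Σ_k |c_k| r^k
  = |0|·2^0 + |4|·2^1 + |2|·2^2
  = 0 + 8 + 8 = 16.
This bounds M(r) := max_{|z|=r} |p(z)| from above; equality holds iff all terms c_k z^k can be made to align in phase at a single z on |z|=r.
Part (b). At z = 2 (real, on the circle |z| = r):
  p(2) = (0)·2^0 + (4)·2^1 + (2)·2^2 = 16.
  |p(2)| = 16.
Since all nonzero coefficients share the same sign, |p(2)| = 16 = M_tri(2); the triangle bound is attained at z = 2, so in fact M(r) = 16.

M_tri(2) = 16; |p(2)| = 16; equality at z=2: yes.


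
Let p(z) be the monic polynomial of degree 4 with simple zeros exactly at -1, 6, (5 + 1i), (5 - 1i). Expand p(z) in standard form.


The polynomial is p(z) = ∏_{α ∈ S} (z − α), where S = {-1, 6, (5 + 1i), (5 - 1i)}.
Expanding the product yields: p(z) = z^4 -15·z^3 + 70·z^2 -70·z -156.
Note conjugate pairs combine to real quadratics: (z − (5+1i))(z − (5−1i)) = z² − 10z + 26.
The resulting polynomial has degree 4 and real coefficients as required.

p(z) = z^4 -15·z^3 + 70·z^2 -70·z -156.


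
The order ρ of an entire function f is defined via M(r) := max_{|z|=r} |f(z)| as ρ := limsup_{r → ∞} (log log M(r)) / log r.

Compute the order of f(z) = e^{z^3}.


|e^{z^3}| = e^{Re(1·z^3) + 0} ≤ e^{1|z|^3 + 0} = e^{1r^3 + 0} on |z| = r, so ρ ≤ 3. Choosing z on |z|=r so that 1·z^3 is real positive (always possible by picking arg z appropriately) gives |f(z)| = e^{1r^3 + 0}, matching the bound. The additive constant 0 does not affect log log M(r) ~ 3·log r. Hence ρ = 3.
Therefore ρ = 3.

Order ρ = 3.


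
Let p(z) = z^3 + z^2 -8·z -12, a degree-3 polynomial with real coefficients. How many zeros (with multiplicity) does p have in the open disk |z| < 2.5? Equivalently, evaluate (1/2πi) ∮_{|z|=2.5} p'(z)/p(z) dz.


The zeros of p are: -2, -2, 3.
Their magnitudes are: 2, 2, 3.
Zeros with |z| < R = 2.5: -2, -2.
Count = 2.
By the argument principle, (1/2πi) ∮_{|z|=R} p'(z)/p(z) dz equals exactly this count.

Number of zeros inside |z| < 2.5: 2.


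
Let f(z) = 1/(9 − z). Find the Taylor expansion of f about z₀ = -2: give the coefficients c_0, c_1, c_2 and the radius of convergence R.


Let w = z − z₀, so z = z₀ + w.
Then 9 − z = 9 − (z₀ + w) = (9 − z₀) − w = 11 − w.
f(z) = 1/(11 − w) = (1/(11)) · 1/(1 − w/(11)) = Σ_{n≥0} w^n / (11)^(n+1).
So c_n = 1/(11)^(n+1):
  c_0 = 1/(11)^1 = 1/11.
  c_1 = 1/(11)^2 = 1/121.
  c_2 = 1/(11)^3 = 1/1331.
The series is valid for |w/d| < 1, i.e. |z − z₀| < |d|.
Radius of convergence: R = |9 − z₀| = |11| = 11 (distance from z₀ to the singularity z = 9).

c_0 = 1/11, c_1 = 1/121, c_2 = 1/1331; R = 11.


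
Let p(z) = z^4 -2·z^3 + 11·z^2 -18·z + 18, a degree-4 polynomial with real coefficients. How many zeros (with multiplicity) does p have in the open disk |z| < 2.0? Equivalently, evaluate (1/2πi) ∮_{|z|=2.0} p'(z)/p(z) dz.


The zeros of p are: (1 + 1i), (1 - 1i), (0 + 3i), (0 - 3i).
Their magnitudes are: 1.414, 1.414, 3, 3.
Zeros with |z| < R = 2.0: (1 + 1i), (1 - 1i).
Count = 2.
By the argument principle, (1/2πi) ∮_{|z|=R} p'(z)/p(z) dz equals exactly this count.

Number of zeros inside |z| < 2.0: 2.


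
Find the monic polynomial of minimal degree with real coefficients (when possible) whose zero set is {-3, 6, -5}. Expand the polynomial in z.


The polynomial is p(z) = ∏_{α ∈ S} (z − α), where S = {-3, 6, -5}.
Expanding the product yields: p(z) = z^3 + 2·z^2 -33·z -90.
The resulting polynomial has degree 3 and real coefficients as required.

p(z) = z^3 + 2·z^2 -33·z -90.


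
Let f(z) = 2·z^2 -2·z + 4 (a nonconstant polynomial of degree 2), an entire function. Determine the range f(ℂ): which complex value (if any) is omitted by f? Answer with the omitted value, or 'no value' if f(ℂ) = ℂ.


Little Picard bounds the complement of f(ℂ) to at most one point.
For every w ∈ ℂ, the equation p(z) − w = 0 is a nonconstant polynomial in z and hence has at least one root by the fundamental theorem of algebra. So p is surjective onto ℂ, omitting no value.

Omitted value: no value.


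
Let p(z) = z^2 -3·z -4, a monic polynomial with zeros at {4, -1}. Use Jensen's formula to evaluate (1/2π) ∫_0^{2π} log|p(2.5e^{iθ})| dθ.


Zeros: -1, 4; r = 2.5.
Inside |z| < r: -1. Outside (|z| ≥ r): 4.
p(0) = -4, so log|p(0)| = log(4) = 1.3863.
Apply Jensen: I(r) = log|p(0)| + Σ_k log(r/|z_k|), summed over zeros inside |z| < r.
  log(r/|z_k|) for z_k = -1: log(2.5/1) = 0.9163
  Outside zeros (4) contribute nothing to the Jensen sum.
Sum over inside zeros: 0.9163.
I(r) = log|p(0)| + (inside sum) = 1.3863 + 0.9163 = 2.3026.
Note: since some zeros are outside |z| ≤ r, the simplified n·log(r) form does NOT apply — only the inside zeros contribute.

I(r) ≈ 2.3026.


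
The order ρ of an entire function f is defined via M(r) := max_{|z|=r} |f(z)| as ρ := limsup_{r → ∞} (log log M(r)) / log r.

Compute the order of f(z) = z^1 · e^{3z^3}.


M(r) = max_{|z|=r} |1|·|z|^1·|e^{3z^3}| = 1·r^1 · e^{3r^3} (the factors attain their maxima compatibly on |z|=r). Then log M(r) = log 1 + 1·log r + 3r^3, dominated by the last term, so log log M(r) ~ 3·log r. The polynomial factor 1z^1 contributes only a log r term and does not affect the order. ρ = 3.
Therefore ρ = 3.

Order ρ = 3.


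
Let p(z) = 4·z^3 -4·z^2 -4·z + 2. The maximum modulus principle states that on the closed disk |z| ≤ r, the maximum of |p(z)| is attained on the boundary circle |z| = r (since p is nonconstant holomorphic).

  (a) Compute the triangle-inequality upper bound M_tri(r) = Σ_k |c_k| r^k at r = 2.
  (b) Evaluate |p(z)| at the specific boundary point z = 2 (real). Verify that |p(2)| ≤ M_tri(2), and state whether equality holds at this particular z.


Coefficients: c_0 = 2, c_1 = -4, c_2 = -4, c_3 = 4. Radius r = 2.
Part (a). Triangle bound: M_tri(r) = Σ_k |c_k| r^k
  = |2|·2^0 + |-4|·2^1 + |-4|·2^2 + |4|·2^3
  = 2 + 8 + 16 + 32 = 58.
This bounds M(r) := max_{|z|=r} |p(z)| from above; equality holds iff all terms c_k z^k can be made to align in phase at a single z on |z|=r.
Part (b). At z = 2 (real, on the circle |z| = r):
  p(2) = (2)·2^0 + (-4)·2^1 + (-4)·2^2 + (4)·2^3 = 10.
  |p(2)| = 10.
Check: |p(2)| = 10 ≤ 58 = M_tri(2). ✓ Equality does not hold at z = 2 (the coefficients have mixed signs, so the terms do not all align in phase there).

M_tri(2) = 58; |p(2)| = 10; equality at z=2: no.


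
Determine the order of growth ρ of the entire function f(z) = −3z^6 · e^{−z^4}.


M(r) = max_{|z|=r} |-3|·|z|^6·|e^{−z^4}| = 3·r^6 · e^{1r^4} (the factors attain their maxima compatibly on |z|=r). Then log M(r) = log 3 + 6·log r + 1r^4, dominated by the last term, so log log M(r) ~ 4·log r. The polynomial factor -3z^6 contributes only a log r term and does not affect the order. ρ = 4.
Therefore ρ = 4.

Order ρ = 4.


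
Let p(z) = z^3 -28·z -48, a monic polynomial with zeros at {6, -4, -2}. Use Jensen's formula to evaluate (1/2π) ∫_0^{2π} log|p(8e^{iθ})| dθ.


Zeros: -4, -2, 6; r = 8.
Inside |z| < r: -4, -2, 6. Outside (|z| ≥ r): ∅.
p(0) = -48, so log|p(0)| = log(48) = 3.8712.
Apply Jensen: I(r) = log|p(0)| + Σ_k log(r/|z_k|), summed over zeros inside |z| < r.
  log(r/|z_k|) for z_k = 6: log(8/6) = 0.2877
  log(r/|z_k|) for z_k = -4: log(8/4) = 0.6931
  log(r/|z_k|) for z_k = -2: log(8/2) = 1.3863
Sum over inside zeros: 2.3671.
I(r) = log|p(0)| + (inside sum) = 3.8712 + 2.3671 = 6.2383.
Closed form (all zeros inside, monic): I(r) = n·log(r) = 3·log(8) = 6.2383. ✓

I(r) ≈ 6.2383.


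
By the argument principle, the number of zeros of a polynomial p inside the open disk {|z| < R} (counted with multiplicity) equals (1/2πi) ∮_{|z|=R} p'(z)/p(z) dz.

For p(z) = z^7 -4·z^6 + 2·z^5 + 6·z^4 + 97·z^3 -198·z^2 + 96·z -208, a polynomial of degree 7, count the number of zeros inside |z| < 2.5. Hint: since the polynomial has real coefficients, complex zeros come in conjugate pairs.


The zeros of p are: 2, (-2 + 2i), (-2 - 2i), (0 + 1i), (0 - 1i), (3 + 2i), (3 - 2i).
Their magnitudes are: 2, 2.828, 2.828, 1, 1, 3.606, 3.606.
Zeros with |z| < R = 2.5: 2, (0 + 1i), (0 - 1i).
Count = 3.
By the argument principle, (1/2πi) ∮_{|z|=R} p'(z)/p(z) dz equals exactly this count.

Number of zeros inside |z| < 2.5: 3.


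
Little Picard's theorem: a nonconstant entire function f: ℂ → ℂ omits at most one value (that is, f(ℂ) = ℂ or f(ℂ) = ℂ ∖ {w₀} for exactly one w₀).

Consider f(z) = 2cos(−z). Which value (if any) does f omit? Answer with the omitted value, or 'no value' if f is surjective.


Little Picard bounds the complement of f(ℂ) to at most one point.
cos is entire and surjective onto ℂ: for every w ∈ ℂ, cos(ζ) = w has a solution ζ ∈ ℂ (e.g., via the complex inverse arccos). With ζ = −z this gives z = ζ/(-1). Then 2·cos(−z) takes every value in 2·ℂ = ℂ, and adding 0 is a bijection of ℂ. So f is surjective and omits no value. (Note: only on the real line is cos bounded by [−1, 1].)

Omitted value: no value.


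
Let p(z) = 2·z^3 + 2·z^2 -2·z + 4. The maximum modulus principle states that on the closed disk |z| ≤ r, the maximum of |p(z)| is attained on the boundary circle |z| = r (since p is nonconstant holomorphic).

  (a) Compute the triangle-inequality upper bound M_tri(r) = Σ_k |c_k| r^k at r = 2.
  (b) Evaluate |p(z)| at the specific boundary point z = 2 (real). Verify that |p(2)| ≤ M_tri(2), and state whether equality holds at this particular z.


Coefficients: c_0 = 4, c_1 = -2, c_2 = 2, c_3 = 2. Radius r = 2.
Part (a). Triangle bound: M_tri(r) = Σ_k |c_k| r^k
  = |4|·2^0 + |-2|·2^1 + |2|·2^2 + |2|·2^3
  = 4 + 4 + 8 + 16 = 32.
This bounds M(r) := max_{|z|=r} |p(z)| from above; equality holds iff all terms c_k z^k can be made to align in phase at a single z on |z|=r.
Part (b). At z = 2 (real, on the circle |z| = r):
  p(2) = (4)·2^0 + (-2)·2^1 + (2)·2^2 + (2)·2^3 = 24.
  |p(2)| = 24.
Check: |p(2)| = 24 ≤ 32 = M_tri(2). ✓ Equality does not hold at z = 2 (the coefficients have mixed signs, so the terms do not all align in phase there).

M_tri(2) = 32; |p(2)| = 24; equality at z=2: no.


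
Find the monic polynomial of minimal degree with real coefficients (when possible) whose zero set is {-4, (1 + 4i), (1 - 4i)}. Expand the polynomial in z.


The polynomial is p(z) = ∏_{α ∈ S} (z − α), where S = {-4, (1 + 4i), (1 - 4i)}.
Expanding the product yields: p(z) = z^3 + 2·z^2 + 9·z + 68.
Note conjugate pairs combine to real quadratics: (z − (1+4i))(z − (1−4i)) = z² − 2z + 17.
The resulting polynomial has degree 3 and real coefficients as required.

p(z) = z^3 + 2·z^2 + 9·z + 68.


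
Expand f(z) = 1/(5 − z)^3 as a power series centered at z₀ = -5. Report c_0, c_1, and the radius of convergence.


Let w = z − z₀, so z = z₀ + w.
Then 5 − z = 5 − (z₀ + w) = (5 − z₀) − w = 10 − w.
f(z) = 1/(10 − w)^3 = (1/(10)^3) · (1 − w/(10))^{−3}.
By the binomial series (1−u)^{−3} = Σ_{n≥0} C(n+2, 2) u^n for |u|<1, with u = w/(10):
  c_n = C(n+2, 2) / (10)^(n+3).
  c_0 = 1/(10)^3 = 1/1000.
  c_1 = 3/(10)^4 = 3/10000.
The series is valid for |w/d| < 1, i.e. |z − z₀| < |d|.
Radius of convergence: R = |5 − z₀| = |10| = 10 (distance from z₀ to the singularity z = 5).

c_0 = 1/1000, c_1 = 3/10000; R = 10.


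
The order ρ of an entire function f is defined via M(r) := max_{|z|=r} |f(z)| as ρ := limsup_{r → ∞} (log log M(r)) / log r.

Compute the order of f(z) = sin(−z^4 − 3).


Write sin(w) = (e^{iw} ± e^{−iw})/(2 or 2i), so |sin(w)| ≤ e^{|w|}. With w = −z^4 − 3, |w| ≤ 1r^4 + 3 on |z|=r, giving M(r) ≤ e^{1r^4 + 3} and ρ ≤ 4. For the lower bound, choose z on |z|=r with -1z^4 purely imaginary of modulus 1r^4; then |sin(−z^4 − 3)| grows like e^{1r^4}/2, so ρ ≥ 4. Hence ρ = 4.
Therefore ρ = 4.

Order ρ = 4.


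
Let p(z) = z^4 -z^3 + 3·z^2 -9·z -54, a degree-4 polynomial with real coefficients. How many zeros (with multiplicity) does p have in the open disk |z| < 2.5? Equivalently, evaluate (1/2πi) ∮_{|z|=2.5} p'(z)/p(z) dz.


The zeros of p are: -2, 3, (0 + 3i), (0 - 3i).
Their magnitudes are: 2, 3, 3, 3.
Zeros with |z| < R = 2.5: -2.
Count = 1.
By the argument principle, (1/2πi) ∮_{|z|=R} p'(z)/p(z) dz equals exactly this count.

Number of zeros inside |z| < 2.5: 1.


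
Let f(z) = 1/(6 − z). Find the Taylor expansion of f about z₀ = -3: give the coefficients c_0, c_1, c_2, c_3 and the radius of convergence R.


Let w = z − z₀, so z = z₀ + w.
Then 6 − z = 6 − (z₀ + w) = (6 − z₀) − w = 9 − w.
f(z) = 1/(9 − w) = (1/(9)) · 1/(1 − w/(9)) = Σ_{n≥0} w^n / (9)^(n+1).
So c_n = 1/(9)^(n+1):
  c_0 = 1/(9)^1 = 1/9.
  c_1 = 1/(9)^2 = 1/81.
  c_2 = 1/(9)^3 = 1/729.
  c_3 = 1/(9)^4 = 1/6561.
The series is valid for |w/d| < 1, i.e. |z − z₀| < |d|.
Radius of convergence: R = |6 − z₀| = |9| = 9 (distance from z₀ to the singularity z = 6).

c_0 = 1/9, c_1 = 1/81, c_2 = 1/729, c_3 = 1/6561; R = 9.


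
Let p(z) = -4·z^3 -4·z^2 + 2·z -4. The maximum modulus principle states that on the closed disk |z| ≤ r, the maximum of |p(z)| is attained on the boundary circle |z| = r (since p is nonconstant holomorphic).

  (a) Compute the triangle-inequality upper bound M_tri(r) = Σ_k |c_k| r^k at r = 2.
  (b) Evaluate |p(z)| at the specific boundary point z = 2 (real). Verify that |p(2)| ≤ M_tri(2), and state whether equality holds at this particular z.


Coefficients: c_0 = -4, c_1 = 2, c_2 = -4, c_3 = -4. Radius r = 2.
Part (a). Triangle bound: M_tri(r) = Σ_k |c_k| r^k
  = |-4|·2^0 + |2|·2^1 + |-4|·2^2 + |-4|·2^3
  = 4 + 4 + 16 + 32 = 56.
This bounds M(r) := max_{|z|=r} |p(z)| from above; equality holds iff all terms c_k z^k can be made to align in phase at a single z on |z|=r.
Part (b). At z = 2 (real, on the circle |z| = r):
  p(2) = (-4)·2^0 + (2)·2^1 + (-4)·2^2 + (-4)·2^3 = -48.
  |p(2)| = 48.
Check: |p(2)| = 48 ≤ 56 = M_tri(2). ✓ Equality does not hold at z = 2 (the coefficients have mixed signs, so the terms do not all align in phase there).

M_tri(2) = 56; |p(2)| = 48; equality at z=2: no.


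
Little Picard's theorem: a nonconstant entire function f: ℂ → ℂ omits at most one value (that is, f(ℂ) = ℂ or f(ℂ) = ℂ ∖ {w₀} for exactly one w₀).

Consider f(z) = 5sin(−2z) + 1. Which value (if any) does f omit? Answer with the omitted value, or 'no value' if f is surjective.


Little Picard bounds the complement of f(ℂ) to at most one point.
sin is entire and surjective onto ℂ: for every w ∈ ℂ, sin(ζ) = w has a solution ζ ∈ ℂ (e.g., via the complex inverse arcsin). With ζ = −2z this gives z = ζ/(-2). Then 5·sin(−2z) takes every value in 5·ℂ = ℂ, and adding 1 is a bijection of ℂ. So f is surjective and omits no value. (Note: only on the real line is sin bounded by [−1, 1].)

Omitted value: no value.


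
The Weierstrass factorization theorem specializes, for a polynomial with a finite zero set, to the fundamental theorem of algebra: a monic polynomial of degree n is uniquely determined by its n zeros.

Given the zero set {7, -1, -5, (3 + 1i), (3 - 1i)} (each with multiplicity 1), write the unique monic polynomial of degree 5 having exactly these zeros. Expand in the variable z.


The polynomial is p(z) = ∏_{α ∈ S} (z − α), where S = {7, -1, -5, (3 + 1i), (3 - 1i)}.
Expanding the product yields: p(z) = z^5 -7·z^4 -21·z^3 + 177·z^2 -160·z -350.
Note conjugate pairs combine to real quadratics: (z − (3+1i))(z − (3−1i)) = z² − 6z + 10.
The resulting polynomial has degree 5 and real coefficients as required.

p(z) = z^5 -7·z^4 -21·z^3 + 177·z^2 -160·z -350.


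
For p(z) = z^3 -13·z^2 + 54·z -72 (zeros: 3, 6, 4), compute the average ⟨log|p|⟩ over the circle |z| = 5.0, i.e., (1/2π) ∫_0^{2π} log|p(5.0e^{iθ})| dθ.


Zeros: 3, 4, 6; r = 5.0.
Inside |z| < r: 3, 4. Outside (|z| ≥ r): 6.
p(0) = -72, so log|p(0)| = log(72) = 4.2767.
Apply Jensen: I(r) = log|p(0)| + Σ_k log(r/|z_k|), summed over zeros inside |z| < r.
  log(r/|z_k|) for z_k = 3: log(5.0/3) = 0.5108
  log(r/|z_k|) for z_k = 4: log(5.0/4) = 0.2231
  Outside zeros (6) contribute nothing to the Jensen sum.
Sum over inside zeros: 0.7340.
I(r) = log|p(0)| + (inside sum) = 4.2767 + 0.7340 = 5.0106.
Note: since some zeros are outside |z| ≤ r, the simplified n·log(r) form does NOT apply — only the inside zeros contribute.

I(r) ≈ 5.0106.


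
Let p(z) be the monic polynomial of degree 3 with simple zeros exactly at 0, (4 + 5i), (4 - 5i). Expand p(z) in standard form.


The polynomial is p(z) = ∏_{α ∈ S} (z − α), where S = {0, (4 + 5i), (4 - 5i)}.
Expanding the product yields: p(z) = z^3 -8·z^2 + 41·z.
Note conjugate pairs combine to real quadratics: (z − (4+5i))(z − (4−5i)) = z² − 8z + 41.
The resulting polynomial has degree 3 and real coefficients as required.

p(z) = z^3 -8·z^2 + 41·z.


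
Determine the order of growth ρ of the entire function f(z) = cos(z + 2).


cos(w) is a linear combination of e^{iw} and e^{−iw} (or e^w, e^{−w} in the hyperbolic case), so |cos(w)| ≤ e^{|w|}. With w = z + 2, |w| ≤ 1|z| + 2 = 1r + 2 on |z| = r, giving M(r) ≤ e^{1r + 2}, so ρ ≤ 1. On a suitable ray (z = it for sin/cos; z = t for sinh/cosh, t real → ∞), |cos(z + 2)| grows like e^{1|t|}/2, so ρ ≥ 1. Hence ρ = 1.
Therefore ρ = 1.

Order ρ = 1.


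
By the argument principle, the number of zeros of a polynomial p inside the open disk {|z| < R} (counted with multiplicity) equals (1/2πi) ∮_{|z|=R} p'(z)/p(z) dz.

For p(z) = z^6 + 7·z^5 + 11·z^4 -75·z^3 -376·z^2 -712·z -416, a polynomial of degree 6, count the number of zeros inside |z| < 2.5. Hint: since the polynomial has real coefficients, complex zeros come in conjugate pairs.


The zeros of p are: (-3 + 2i), (-3 - 2i), -1, (-2 + 2i), (-2 - 2i), 4.
Their magnitudes are: 3.606, 3.606, 1, 2.828, 2.828, 4.
Zeros with |z| < R = 2.5: -1.
Count = 1.
By the argument principle, (1/2πi) ∮_{|z|=R} p'(z)/p(z) dz equals exactly this count.

Number of zeros inside |z| < 2.5: 1.


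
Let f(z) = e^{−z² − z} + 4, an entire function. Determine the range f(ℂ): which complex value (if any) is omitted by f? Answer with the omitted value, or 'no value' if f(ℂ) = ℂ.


Little Picard bounds the complement of f(ℂ) to at most one point.
The exponent g(z) = −z² − z is a nonconstant polynomial, hence surjective onto ℂ. So e^{g(z)} takes every value in {e^w : w ∈ ℂ} = ℂ ∖ {0}. Adding 4 shifts the range to ℂ ∖ {4}. f omits exactly 4.

Omitted value: 4.


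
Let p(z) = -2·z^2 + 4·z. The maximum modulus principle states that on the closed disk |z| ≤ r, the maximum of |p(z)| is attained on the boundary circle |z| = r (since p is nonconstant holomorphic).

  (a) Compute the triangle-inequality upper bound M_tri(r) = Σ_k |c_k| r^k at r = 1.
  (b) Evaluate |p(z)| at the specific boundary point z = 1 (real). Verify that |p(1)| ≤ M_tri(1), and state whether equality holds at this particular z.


Coefficients: c_0 = 0, c_1 = 4, c_2 = -2. Radius r = 1.
Part (a). Triangle bound: M_tri(r) = Σ_k |c_k| r^k
  = |0|·1^0 + |4|·1^1 + |-2|·1^2
  = 0 + 4 + 2 = 6.
This bounds M(r) := max_{|z|=r} |p(z)| from above; equality holds iff all terms c_k z^k can be made to align in phase at a single z on |z|=r.
Part (b). At z = 1 (real, on the circle |z| = r):
  p(1) = (0)·1^0 + (4)·1^1 + (-2)·1^2 = 2.
  |p(1)| = 2.
Check: |p(1)| = 2 ≤ 6 = M_tri(1). ✓ Equality does not hold at z = 1 (the coefficients have mixed signs, so the terms do not all align in phase there).

M_tri(1) = 6; |p(1)| = 2; equality at z=1: no.


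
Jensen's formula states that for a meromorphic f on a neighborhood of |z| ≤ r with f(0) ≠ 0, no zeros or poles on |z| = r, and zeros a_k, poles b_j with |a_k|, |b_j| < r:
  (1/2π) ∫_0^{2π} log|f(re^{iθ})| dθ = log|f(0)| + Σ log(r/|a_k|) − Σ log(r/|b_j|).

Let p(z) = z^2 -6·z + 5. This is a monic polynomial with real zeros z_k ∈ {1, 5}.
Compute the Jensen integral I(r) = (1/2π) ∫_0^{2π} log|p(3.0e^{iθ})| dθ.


Zeros: 1, 5; r = 3.0.
Inside |z| < r: 1. Outside (|z| ≥ r): 5.
p(0) = 5, so log|p(0)| = log(5) = 1.6094.
Apply Jensen: I(r) = log|p(0)| + Σ_k log(r/|z_k|), summed over zeros inside |z| < r.
  log(r/|z_k|) for z_k = 1: log(3.0/1) = 1.0986
  Outside zeros (5) contribute nothing to the Jensen sum.
Sum over inside zeros: 1.0986.
I(r) = log|p(0)| + (inside sum) = 1.6094 + 1.0986 = 2.7081.
Note: since some zeros are outside |z| ≤ r, the simplified n·log(r) form does NOT apply — only the inside zeros contribute.

I(r) ≈ 2.7081.


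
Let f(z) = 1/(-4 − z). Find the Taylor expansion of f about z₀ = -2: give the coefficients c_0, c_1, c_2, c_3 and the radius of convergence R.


Let w = z − z₀, so z = z₀ + w.
Then -4 − z = -4 − (z₀ + w) = (-4 − z₀) − w = -2 − w.
f(z) = 1/(-2 − w) = (1/(-2)) · 1/(1 − w/(-2)) = Σ_{n≥0} w^n / (-2)^(n+1).
So c_n = 1/(-2)^(n+1):
  c_0 = 1/(-2)^1 = -1/2.
  c_1 = 1/(-2)^2 = 1/4.
  c_2 = 1/(-2)^3 = -1/8.
  c_3 = 1/(-2)^4 = 1/16.
The series is valid for |w/d| < 1, i.e. |z − z₀| < |d|.
Radius of convergence: R = |-4 − z₀| = |-2| = 2 (distance from z₀ to the singularity z = -4).

c_0 = -1/2, c_1 = 1/4, c_2 = -1/8, c_3 = 1/16; R = 2.


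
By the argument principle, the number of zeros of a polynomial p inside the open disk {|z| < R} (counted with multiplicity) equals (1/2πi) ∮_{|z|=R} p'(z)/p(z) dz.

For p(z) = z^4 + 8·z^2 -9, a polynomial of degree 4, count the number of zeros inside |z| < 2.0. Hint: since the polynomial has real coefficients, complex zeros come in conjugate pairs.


The zeros of p are: -1, (0 + 3i), (0 - 3i), 1.
Their magnitudes are: 1, 3, 3, 1.
Zeros with |z| < R = 2.0: -1, 1.
Count = 2.
By the argument principle, (1/2πi) ∮_{|z|=R} p'(z)/p(z) dz equals exactly this count.

Number of zeros inside |z| < 2.0: 2.


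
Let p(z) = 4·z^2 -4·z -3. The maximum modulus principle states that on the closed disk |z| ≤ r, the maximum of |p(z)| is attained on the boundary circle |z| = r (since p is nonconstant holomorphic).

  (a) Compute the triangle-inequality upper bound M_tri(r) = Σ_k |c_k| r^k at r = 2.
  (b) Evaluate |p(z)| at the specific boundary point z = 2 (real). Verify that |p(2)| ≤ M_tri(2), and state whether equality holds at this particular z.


Coefficients: c_0 = -3, c_1 = -4, c_2 = 4. Radius r = 2.
Part (a). Triangle bound: M_tri(r) = Σ_k |c_k| r^k
  = |-3|·2^0 + |-4|·2^1 + |4|·2^2
  = 3 + 8 + 16 = 27.
This bounds M(r) := max_{|z|=r} |p(z)| from above; equality holds iff all terms c_k z^k can be made to align in phase at a single z on |z|=r.
Part (b). At z = 2 (real, on the circle |z| = r):
  p(2) = (-3)·2^0 + (-4)·2^1 + (4)·2^2 = 5.
  |p(2)| = 5.
Check: |p(2)| = 5 ≤ 27 = M_tri(2). ✓ Equality does not hold at z = 2 (the coefficients have mixed signs, so the terms do not all align in phase there).

M_tri(2) = 27; |p(2)| = 5; equality at z=2: no.


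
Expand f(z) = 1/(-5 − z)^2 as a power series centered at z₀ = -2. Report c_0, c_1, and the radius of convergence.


Let w = z − z₀, so z = z₀ + w.
Then -5 − z = -5 − (z₀ + w) = (-5 − z₀) − w = -3 − w.
f(z) = 1/(-3 − w)^2 = (1/(-3)^2) · (1 − w/(-3))^{−2}.
By the binomial series (1−u)^{−2} = Σ_{n≥0} C(n+1, 1) u^n for |u|<1, with u = w/(-3):
  c_n = C(n+1, 1) / (-3)^(n+2).
  c_0 = 1/(-3)^2 = 1/9.
  c_1 = 2/(-3)^3 = -2/27.
The series is valid for |w/d| < 1, i.e. |z − z₀| < |d|.
Radius of convergence: R = |-5 − z₀| = |-3| = 3 (distance from z₀ to the singularity z = -5).

c_0 = 1/9, c_1 = -2/27; R = 3.


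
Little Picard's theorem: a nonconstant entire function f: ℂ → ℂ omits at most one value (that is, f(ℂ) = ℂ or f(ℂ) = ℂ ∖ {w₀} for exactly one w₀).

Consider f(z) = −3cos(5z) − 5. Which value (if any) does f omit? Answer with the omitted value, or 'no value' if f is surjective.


Little Picard bounds the complement of f(ℂ) to at most one point.
cos is entire and surjective onto ℂ: for every w ∈ ℂ, cos(ζ) = w has a solution ζ ∈ ℂ (e.g., via the complex inverse arccos). With ζ = 5z this gives z = ζ/(5). Then -3·cos(5z) takes every value in -3·ℂ = ℂ, and adding -5 is a bijection of ℂ. So f is surjective and omits no value. (Note: only on the real line is cos bounded by [−1, 1].)

Omitted value: no value.
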